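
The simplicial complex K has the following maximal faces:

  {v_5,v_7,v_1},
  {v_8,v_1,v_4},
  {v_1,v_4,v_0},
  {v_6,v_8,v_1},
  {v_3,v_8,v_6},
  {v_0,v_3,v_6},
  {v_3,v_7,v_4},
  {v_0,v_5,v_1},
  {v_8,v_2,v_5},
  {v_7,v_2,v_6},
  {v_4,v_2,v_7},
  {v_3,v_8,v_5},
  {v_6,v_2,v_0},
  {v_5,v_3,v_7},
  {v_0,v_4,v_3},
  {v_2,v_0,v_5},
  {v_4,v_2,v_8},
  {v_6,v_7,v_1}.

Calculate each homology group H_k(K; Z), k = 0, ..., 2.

We work with the vertex ordering v_0 < v_1 < v_2 < v_3 < v_4 < v_5 < v_6 < v_7 < v_8. The simplices of K, each written with vertices in increasing order, are:

  0-simplices (9): [v_0], [v_1], [v_2], [v_3], [v_4], [v_5], [v_6], [v_7], [v_8]
  1-simplices (27): (27 of them)
  2-simplices (18): (18 of them)

giving chain groups C_0 ≅ Z^9, C_1 ≅ Z^27, C_2 ≅ Z^18.

The boundary map ∂_1: C_1 → C_0 maps an edge to its endpoints' difference, ∂[p,q] = q − p.
The resulting 9×27 matrix has rank 8, and its Smith normal form has invariant factors (1,1,1,1,1,1,1,1).

Boundary ∂_2: C_2 → C_1 acts by ∂[p,q,r] = [q,r] − [p,r] + [p,q]. For instance
  ∂[v_0,v_3,v_6] = [v_3,v_6] − [v_0,v_6] + [v_0,v_3],
  ∂[v_0,v_2,v_6] = [v_2,v_6] − [v_0,v_6] + [v_0,v_2].
This gives a 27×18 integer matrix of rank 17; reducing to Smith normal form yields diagonal entries (1,1,1,1,1,1,1,1,1,1,1,1,1,1,1,1,1).

Computing H_k = (kernel of ∂_k) / (image of ∂_{k+1}):

  H_0: rank C_0 − rank ∂_1 = 9 − 8 = 1, and the invariant factors of ∂_1 are all 1, so H_0 ≅ Z.
  H_1: rank ker ∂_1 − rank ∂_2 = (27 − 8) − 17 = 2, and the invariant factors of ∂_2 are all 1, so H_1 ≅ Z^2.
  H_2: rank ker ∂_2 − rank ∂_3 = (18 − 17) − 0 = 1, and there is no ∂_3, so H_2 ≅ Z.

H_0 = Z,  H_1 = Z^2,  H_2 = Z.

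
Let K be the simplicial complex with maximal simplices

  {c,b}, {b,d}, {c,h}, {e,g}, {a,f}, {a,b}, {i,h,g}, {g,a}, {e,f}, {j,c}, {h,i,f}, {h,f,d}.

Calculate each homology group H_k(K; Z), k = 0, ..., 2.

H_0 ≅ Z,  H_1 ≅ Z^4,  H_2 = 0.

Fix the vertex order a < b < c < d < e < f < g < h < i < j and write every simplex with vertices in increasing order. Then dim K = 2 and the simplices of K are:

  0-simplices (10): a, b, c, d, e, f, g, h, i, j
  1-simplices (16): ab, af, ag, bc, bd, ch, cj, df, dh, ef, eg, fh, fi, gh, gi, hi
  2-simplices (3): dfh, fhi, ghi

giving chain groups C_0 ≅ Z^10, C_1 ≅ Z^16, C_2 ≅ Z^3.

The boundary map ∂_1: C_1 → C_0 maps an edge to its endpoints' difference, ∂[p,q] = q − p.
This gives a 10×16 integer matrix of rank 9; reducing to Smith normal form yields diagonal entries (1,1,1,1,1,1,1,1,1).

∂_2: C_2 → C_1 acts by ∂[p,q,r] = [q,r] − [p,r] + [p,q]. For instance
  ∂dfh = fh − dh + df,
  ∂fhi = hi − fi + fh.
The resulting 16×3 matrix has rank 3, and its Smith normal form has invariant factors (1,1,1).

Computing H_k = (kernel of ∂_k) / (image of ∂_{k+1}):

  H_0: rank C_0 − rank ∂_1 = 10 − 9 = 1, and the invariant factors of ∂_1 are all 1, so H_0 ≅ Z.
  H_1: rank ker ∂_1 − rank ∂_2 = (16 − 9) − 3 = 4, and the invariant factors of ∂_2 are all 1, so H_1 ≅ Z^4.
  H_2: rank ker ∂_2 − rank ∂_3 = (3 − 3) − 0 = 0, and there is no ∂_3, so H_2 ≅ 0.

As a check, the Euler characteristic is 10 − 16 + 3 = -3, which agrees with 1 − 4 + 0 = -3.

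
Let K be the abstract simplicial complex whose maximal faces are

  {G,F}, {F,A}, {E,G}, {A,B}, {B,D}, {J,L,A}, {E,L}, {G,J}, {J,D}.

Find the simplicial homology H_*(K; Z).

Order the vertices as A < B < D < E < F < G < J < L. Listing each simplex with vertices in this order, K has dimension 2 with simplices:

  0-simplices (8): A, B, D, E, F, G, J, L
  1-simplices (11): AB, AF, AJ, AL, BD, DJ, EG, EL, FG, GJ, JL
  2-simplices (1): AJL

giving chain groups C_0 ≅ Z^8, C_1 ≅ Z^11, C_2 ≅ Z^1.

∂_1: C_1 → C_0 is given by ∂[p,q] = [q] − [p]. For instance
  ∂EG = G − E.
The 8×11 boundary matrix has rank 7 and Smith normal form diag(1,1,1,1,1,1,1).

Boundary ∂_2: C_2 → C_1 maps a triangle to the signed sum of its edges. For instance
  ∂AJL = JL − AL + AJ.
As a 11×1 matrix over Z this has rank 1, with invariant factors (1).

Reading off H_k = ker ∂_k / im ∂_{k+1}:

  H_0: rank C_0 − rank ∂_1 = 8 − 7 = 1, and the invariant factors of ∂_1 are all 1, so H_0 ≅ Z.
  H_1: rank ker ∂_1 − rank ∂_2 = (11 − 7) − 1 = 3, and the invariant factors of ∂_2 are all 1, so H_1 ≅ Z^3.
  H_2: rank ker ∂_2 − rank ∂_3 = (1 − 1) − 0 = 0, and there is no ∂_3, so H_2 ≅ 0.

H_0 = Z,  H_1 = Z^3,  H_2 = 0.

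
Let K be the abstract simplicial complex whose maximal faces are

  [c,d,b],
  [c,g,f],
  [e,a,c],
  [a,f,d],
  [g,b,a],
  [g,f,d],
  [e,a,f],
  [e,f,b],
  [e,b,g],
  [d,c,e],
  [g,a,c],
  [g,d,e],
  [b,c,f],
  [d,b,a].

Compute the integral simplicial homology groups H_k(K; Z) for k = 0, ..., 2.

Take the total order a < b < c < d < e < f < g on the vertex set. Then K (dimension 2) consists of the simplices:

  0-simplices (7): a, b, c, d, e, f, g
  1-simplices (21): ab, ac, ad, ae, af, ag, bc, bd, be, bf, bg, cd, ce, cf, cg, de, df, dg, ef, eg, fg
  2-simplices (14): abd, abg, ace, acg, adf, aef, bcd, bcf, bef, beg, cde, cfg, deg, dfg

giving chain groups C_0 ≅ Z^7, C_1 ≅ Z^21, C_2 ≅ Z^14.

The boundary map ∂_1: C_1 → C_0 sends each edge [p,q] (with p < q) to q − p.
This gives a 7×21 integer matrix of rank 6; reducing to Smith normal form yields diagonal entries (1,1,1,1,1,1).

The boundary map ∂_2: C_2 → C_1 maps a triangle to the signed sum of its edges. For instance
  ∂acg = cg − ag + ac,
  ∂deg = eg − dg + de.
The 21×14 boundary matrix has rank 13 and Smith normal form diag(1,1,1,1,1,1,1,1,1,1,1,1,1).

Now H_k = ker ∂_k / im ∂_{k+1}, so:

  H_0: rank C_0 − rank ∂_1 = 7 − 6 = 1, and the invariant factors of ∂_1 are all 1, so H_0 ≅ Z.
  H_1: rank ker ∂_1 − rank ∂_2 = (21 − 6) − 13 = 2, and the invariant factors of ∂_2 are all 1, so H_1 ≅ Z^2.
  H_2: rank ker ∂_2 − rank ∂_3 = (14 − 13) − 0 = 1, and there is no ∂_3, so H_2 ≅ Z.

H_0 = Z,  H_1 = Z^2,  H_2 = Z.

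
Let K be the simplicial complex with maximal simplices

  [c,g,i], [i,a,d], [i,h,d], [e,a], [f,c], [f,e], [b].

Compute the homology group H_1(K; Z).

Take the total order a < b < c < d < e < f < g < h < i on the vertex set. Then K (dimension 2) consists of the simplices:

  0-simplices (9): a, b, c, d, e, f, g, h, i
  1-simplices (11): ad, ae, ai, cf, cg, ci, dh, di, ef, gi, hi
  2-simplices (3): adi, cgi, dhi

so the chain groups are C_0 ≅ Z^9, C_1 ≅ Z^11, C_2 ≅ Z^3.

Boundary ∂_1: C_1 → C_0 is given by ∂[p,q] = [q] − [p]. For instance
  ∂ci = i − c.
The 9×11 boundary matrix has rank 7 and Smith normal form diag(1,1,1,1,1,1,1).

The boundary map ∂_2: C_2 → C_1 maps a triangle to the signed sum of its edges. For instance
  ∂dhi = hi − di + dh,
  ∂adi = di − ai + ad.
This gives a 11×3 integer matrix of rank 3; reducing to Smith normal form yields diagonal entries (1,1,1).

Reading off H_k = ker ∂_k / im ∂_{k+1}:

  H_1: rank ker ∂_1 − rank ∂_2 = (11 − 7) − 3 = 1, and the invariant factors of ∂_2 are all 1, so H_1 ≅ Z.

H_1 = Z.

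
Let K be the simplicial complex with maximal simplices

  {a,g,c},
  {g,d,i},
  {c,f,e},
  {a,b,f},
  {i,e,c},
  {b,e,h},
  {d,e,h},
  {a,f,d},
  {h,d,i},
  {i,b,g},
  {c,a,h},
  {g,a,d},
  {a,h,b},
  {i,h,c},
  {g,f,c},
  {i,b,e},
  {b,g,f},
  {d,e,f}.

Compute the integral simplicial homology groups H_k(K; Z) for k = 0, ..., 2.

H_0 = Z,  H_1 = Z ⊕ Z_2,  H_2 = 0.

K has 9 vertices, 27 edges, 18 triangles.
rank ∂_0 = 0, rank ∂_1 = 8 ⇒ b_0 = 9 − 0 − 8 = 1; all invariant factors of ∂_1 are 1 so no torsion. So H_0 ≅ Z.
rank ∂_1 = 8, rank ∂_2 = 18 ⇒ b_1 = 27 − 8 − 18 = 1; ∂_2 has invariant factor(s) [2] giving torsion. So H_1 ≅ Z ⊕ Z_2.
rank ∂_2 = 18, rank ∂_3 = 0 ⇒ b_2 = 18 − 18 − 0 = 0. So H_2 ≅ 0.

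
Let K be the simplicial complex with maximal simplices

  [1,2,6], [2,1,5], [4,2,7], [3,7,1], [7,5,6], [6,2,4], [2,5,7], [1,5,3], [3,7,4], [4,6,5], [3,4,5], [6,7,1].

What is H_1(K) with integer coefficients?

Fix the vertex order 1 < 2 < 3 < 4 < 5 < 6 < 7 and write every simplex with vertices in increasing order. Then dim K = 2 and the simplices of K are:

  0-simplices (7): [1], [2], [3], [4], [5], [6], [7]
  1-simplices (18): [1,2], [1,3], [1,5], [1,6], [1,7], [2,4], [2,5], [2,6], [2,7], [3,4], [3,5], [3,7], [4,5], [4,6], [4,7], [5,6], [5,7], [6,7]
  2-simplices (12): [1,2,5], [1,2,6], [1,3,5], [1,3,7], [1,6,7], [2,4,6], [2,4,7], [2,5,7], [3,4,5], [3,4,7], [4,5,6], [5,6,7]

so the chain groups are C_0 ≅ Z^7, C_1 ≅ Z^18, C_2 ≅ Z^12.

∂_1: C_1 → C_0 maps an edge to its endpoints' difference, ∂[p,q] = q − p.
The resulting 7×18 matrix has rank 6, and its Smith normal form has invariant factors (1,1,1,1,1,1).

Boundary ∂_2: C_2 → C_1 sends each 2-simplex [p,q,r] to [q,r] − [p,r] + [p,q]. For instance
  ∂[3,4,7] = [4,7] − [3,7] + [3,4],
  ∂[1,3,7] = [3,7] − [1,7] + [1,3].
As a 18×12 matrix over Z this has rank 12, with invariant factors (1,1,1,1,1,1,1,1,1,1,1,2).

From H_k ≅ ker(∂_k) / im(∂_{k+1}) we obtain:

  H_1: rank ker ∂_1 − rank ∂_2 = (18 − 6) − 12 = 0, and ∂_2 has invariant factor 2 > 1, so H_1 ≅ Z/2.

H_1 ≅ Z/2.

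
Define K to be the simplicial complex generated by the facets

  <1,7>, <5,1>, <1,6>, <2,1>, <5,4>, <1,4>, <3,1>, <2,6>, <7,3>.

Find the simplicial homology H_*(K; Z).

H_0 ≅ Z,  H_1 ≅ Z^3.

We work with the vertex ordering 1 < 2 < 3 < 4 < 5 < 6 < 7. The simplices of K, each written with vertices in increasing order, are:

  0-simplices (7): [1], [2], [3], [4], [5], [6], [7]
  1-simplices (9): [1,2], [1,3], [1,4], [1,5], [1,6], [1,7], [2,6], [3,7], [4,5]

so the chain groups are C_0 ≅ Z^7, C_1 ≅ Z^9.

Boundary ∂_1: C_1 → C_0 is given by ∂[p,q] = [q] − [p].
This gives a 7×9 integer matrix of rank 6; reducing to Smith normal form yields diagonal entries (1,1,1,1,1,1).

Now H_k = ker ∂_k / im ∂_{k+1}, so:

  H_0: rank C_0 − rank ∂_1 = 7 − 6 = 1, and the invariant factors of ∂_1 are all 1, so H_0 = Z.
  H_1: rank ker ∂_1 − rank ∂_2 = (9 − 6) − 0 = 3, and there is no ∂_2, so H_1 = Z^3.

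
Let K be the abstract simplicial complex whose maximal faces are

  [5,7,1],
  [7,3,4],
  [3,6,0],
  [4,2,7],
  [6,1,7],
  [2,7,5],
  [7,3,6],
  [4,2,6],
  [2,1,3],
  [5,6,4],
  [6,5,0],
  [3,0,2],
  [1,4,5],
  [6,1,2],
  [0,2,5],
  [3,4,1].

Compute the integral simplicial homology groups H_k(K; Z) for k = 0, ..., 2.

H_0 = Z,  H_1 = Z^2,  H_2 = Z.

We work with the vertex ordering 0 < 1 < 2 < 3 < 4 < 5 < 6 < 7. The simplices of K, each written with vertices in increasing order, are:

  0-simplices (8): [0], [1], [2], [3], [4], [5], [6], [7]
  1-simplices (24): (24 of them)
  2-simplices (16): [0,2,3], [0,2,5], [0,3,6], [0,5,6], [1,2,3], [1,2,6], [1,3,4], [1,4,5], [1,5,7], [1,6,7], [2,4,6], [2,4,7], [2,5,7], [3,4,7], [3,6,7], [4,5,6]

so the chain groups are C_0 ≅ Z^8, C_1 ≅ Z^24, C_2 ≅ Z^16.

The boundary map ∂_1: C_1 → C_0 is given by ∂[p,q] = [q] − [p]. For instance
  ∂[4,6] = [6] − [4].
The resulting 8×24 matrix has rank 7, and its Smith normal form has invariant factors (1,1,1,1,1,1,1).

∂_2: C_2 → C_1 maps a triangle to the signed sum of its edges. For instance
  ∂[1,2,3] = [2,3] − [1,3] + [1,2],
  ∂[3,6,7] = [6,7] − [3,7] + [3,6].
The 24×16 boundary matrix has rank 15 and Smith normal form diag(1,1,1,1,1,1,1,1,1,1,1,1,1,1,1).

Now H_k = ker ∂_k / im ∂_{k+1}, so:

  H_0: rank C_0 − rank ∂_1 = 8 − 7 = 1, and the invariant factors of ∂_1 are all 1, so H_0 ≅ Z.
  H_1: rank ker ∂_1 − rank ∂_2 = (24 − 7) − 15 = 2, and the invariant factors of ∂_2 are all 1, so H_1 ≅ Z^2.
  H_2: rank ker ∂_2 − rank ∂_3 = (16 − 15) − 0 = 1, and there is no ∂_3, so H_2 ≅ Z.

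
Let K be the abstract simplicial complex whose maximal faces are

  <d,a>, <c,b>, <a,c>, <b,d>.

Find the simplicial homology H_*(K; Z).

H_0 = Z,  H_1 = Z.

We work with the vertex ordering a < b < c < d. The simplices of K, each written with vertices in increasing order, are:

  0-simplices (4): a, b, c, d
  1-simplices (4): ac, ad, bc, bd

Hence C_0 ≅ Z^4, C_1 ≅ Z^4.

∂_1: C_1 → C_0 sends each edge [p,q] (with p < q) to q − p.
This gives a 4×4 integer matrix of rank 3; reducing to Smith normal form yields diagonal entries (1,1,1).

Computing H_k = (kernel of ∂_k) / (image of ∂_{k+1}):

  H_0: rank C_0 − rank ∂_1 = 4 − 3 = 1, and the invariant factors of ∂_1 are all 1, so H_0 = Z.
  H_1: rank ker ∂_1 − rank ∂_2 = (4 − 3) − 0 = 1, and there is no ∂_2, so H_1 = Z.

(K is a triangulation of the circle S^1.)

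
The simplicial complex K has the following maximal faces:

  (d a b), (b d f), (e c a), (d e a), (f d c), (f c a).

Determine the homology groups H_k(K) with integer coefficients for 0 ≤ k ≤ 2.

K has 6 vertices, 12 edges, 6 triangles.
rank ∂_0 = 0, rank ∂_1 = 5 ⇒ b_0 = 6 − 0 − 5 = 1; all invariant factors of ∂_1 are 1 so no torsion. So H_0 ≅ Z.
rank ∂_1 = 5, rank ∂_2 = 6 ⇒ b_1 = 12 − 5 − 6 = 1; all invariant factors of ∂_2 are 1 so no torsion. So H_1 ≅ Z.
rank ∂_2 = 6, rank ∂_3 = 0 ⇒ b_2 = 6 − 6 − 0 = 0. So H_2 ≅ 0.

H_0 ≅ Z,  H_1 ≅ Z,  H_2 = 0.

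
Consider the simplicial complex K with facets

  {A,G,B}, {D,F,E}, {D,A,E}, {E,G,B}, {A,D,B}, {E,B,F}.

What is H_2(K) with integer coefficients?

We work with the vertex ordering A < B < D < E < F < G. The simplices of K, each written with vertices in increasing order, are:

  0-simplices (6): A, B, D, E, F, G
  1-simplices (12): AB, AD, AE, AG, BD, BE, BF, BG, DE, DF, EF, EG
  2-simplices (6): ABD, ABG, ADE, BEF, BEG, DEF

giving chain groups C_0 ≅ Z^6, C_1 ≅ Z^12, C_2 ≅ Z^6.

Boundary ∂_1: C_1 → C_0 maps an edge to its endpoints' difference, ∂[p,q] = q − p. For instance
  ∂AG = G − A.
The resulting 6×12 matrix has rank 5, and its Smith normal form has invariant factors (1,1,1,1,1).

∂_2: C_2 → C_1 maps a triangle to the signed sum of its edges. For instance
  ∂BEF = EF − BF + BE,
  ∂ABD = BD − AD + AB.
The resulting 12×6 matrix has rank 6, and its Smith normal form has invariant factors (1,1,1,1,1,1).

Now H_k = ker ∂_k / im ∂_{k+1}, so:

  H_2: rank ker ∂_2 − rank ∂_3 = (6 − 6) − 0 = 0, and there is no ∂_3, so H_2 ≅ 0.

H_2 ≅ 0.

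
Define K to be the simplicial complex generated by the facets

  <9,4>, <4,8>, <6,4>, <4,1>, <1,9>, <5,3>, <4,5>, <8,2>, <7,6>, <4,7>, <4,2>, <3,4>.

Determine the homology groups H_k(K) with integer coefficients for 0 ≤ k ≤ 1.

Fix the vertex order 1 < 2 < 3 < 4 < 5 < 6 < 7 < 8 < 9 and write every simplex with vertices in increasing order. Then dim K = 1 and the simplices of K are:

  0-simplices (9): [1], [2], [3], [4], [5], [6], [7], [8], [9]
  1-simplices (12): [1,4], [1,9], [2,4], [2,8], [3,4], [3,5], [4,5], [4,6], [4,7], [4,8], [4,9], [6,7]

so the chain groups are C_0 ≅ Z^9, C_1 ≅ Z^12.

Boundary ∂_1: C_1 → C_0 sends each edge [p,q] (with p < q) to q − p. For instance
  ∂[6,7] = [7] − [6].
The resulting 9×12 matrix has rank 8, and its Smith normal form has invariant factors (1,1,1,1,1,1,1,1).

Reading off H_k = ker ∂_k / im ∂_{k+1}:

  H_0: rank C_0 − rank ∂_1 = 9 − 8 = 1, and the invariant factors of ∂_1 are all 1, so H_0 ≅ Z.
  H_1: rank ker ∂_1 − rank ∂_2 = (12 − 8) − 0 = 4, and there is no ∂_2, so H_1 ≅ Z^4.

H_0 ≅ Z,  H_1 ≅ Z^4.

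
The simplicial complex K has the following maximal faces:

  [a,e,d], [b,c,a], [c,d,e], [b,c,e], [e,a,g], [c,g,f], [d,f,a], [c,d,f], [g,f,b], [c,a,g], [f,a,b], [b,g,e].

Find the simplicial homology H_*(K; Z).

Fix the vertex order a < b < c < d < e < f < g and write every simplex with vertices in increasing order. Then dim K = 2 and the simplices of K are:

  0-simplices (7): a, b, c, d, e, f, g
  1-simplices (18): ab, ac, ad, ae, af, ag, bc, be, bf, bg, cd, ce, cf, cg, de, df, eg, fg
  2-simplices (12): abc, abf, acg, ade, adf, aeg, bce, beg, bfg, cde, cdf, cfg

giving chain groups C_0 ≅ Z^7, C_1 ≅ Z^18, C_2 ≅ Z^12.

The boundary map ∂_1: C_1 → C_0 maps an edge to its endpoints' difference, ∂[p,q] = q − p.
The 7×18 boundary matrix has rank 6 and Smith normal form diag(1,1,1,1,1,1).

The boundary map ∂_2: C_2 → C_1 acts by ∂[p,q,r] = [q,r] − [p,r] + [p,q]. For instance
  ∂aeg = eg − ag + ae,
  ∂beg = eg − bg + be.
As a 18×12 matrix over Z this has rank 12, with invariant factors (1,1,1,1,1,1,1,1,1,1,1,2).

From H_k ≅ ker(∂_k) / im(∂_{k+1}) we obtain:

  H_0: rank C_0 − rank ∂_1 = 7 − 6 = 1, and the invariant factors of ∂_1 are all 1, so H_0 ≅ Z.
  H_1: rank ker ∂_1 − rank ∂_2 = (18 − 6) − 12 = 0, and ∂_2 has invariant factor 2 > 1, so H_1 ≅ Z/2.
  H_2: rank ker ∂_2 − rank ∂_3 = (12 − 12) − 0 = 0, and there is no ∂_3, so H_2 ≅ 0.

(K is a triangulation of the real projective plane RP^2.)

H_0 = Z,  H_1 = Z/2,  H_2 = 0.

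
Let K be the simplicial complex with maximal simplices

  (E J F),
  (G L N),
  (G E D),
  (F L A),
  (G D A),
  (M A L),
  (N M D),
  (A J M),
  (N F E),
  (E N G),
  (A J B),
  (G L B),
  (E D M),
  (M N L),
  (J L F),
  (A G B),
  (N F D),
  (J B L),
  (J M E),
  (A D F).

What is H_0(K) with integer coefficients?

H_0 ≅ Z.

Take the total order A < B < D < E < F < G < J < L < M < N on the vertex set. Then K (dimension 2) consists of the simplices:

  0-simplices (10): A, B, D, E, F, G, J, L, M, N
  1-simplices (30): AB, AD, AF, AG, AJ, AL, AM, BG, BJ, BL, DE, DF, DG, DM, DN, EF, EG, EJ, EM, EN, FJ, FL, FN, GL, GN, JL, JM, LM, LN, MN
  2-simplices (20): ABG, ABJ, ADF, ADG, AFL, AJM, ALM, BGL, BJL, DEG, DEM, DFN, DMN, EFJ, EFN, EGN, EJM, FJL, GLN, LMN

giving chain groups C_0 ≅ Z^10, C_1 ≅ Z^30, C_2 ≅ Z^20.

Boundary ∂_1: C_1 → C_0 sends each edge [p,q] (with p < q) to q − p. For instance
  ∂EG = G − E.
As a 10×30 matrix over Z this has rank 9, with invariant factors (1,1,1,1,1,1,1,1,1).

∂_2: C_2 → C_1 sends each 2-simplex [p,q,r] to [q,r] − [p,r] + [p,q]. For instance
  ∂GLN = LN − GN + GL,
  ∂DFN = FN − DN + DF.
The resulting 30×20 matrix has rank 20, and its Smith normal form has invariant factors (1,1,1,1,1,1,1,1,1,1,1,1,1,1,1,1,1,1,1,2).

Now H_k = ker ∂_k / im ∂_{k+1}, so:

  H_0: rank C_0 − rank ∂_1 = 10 − 9 = 1, and the invariant factors of ∂_1 are all 1, so H_0 ≅ Z.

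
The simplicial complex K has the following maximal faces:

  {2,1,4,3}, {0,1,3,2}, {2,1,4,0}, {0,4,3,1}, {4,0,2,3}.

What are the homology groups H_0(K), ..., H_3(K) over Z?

H_0 ≅ Z,  H_1 = 0,  H_2 = 0,  H_3 ≅ Z.

K has 5 vertices, 10 edges, 10 triangles, 5 3-simplices.
rank ∂_0 = 0, rank ∂_1 = 4 ⇒ b_0 = 5 − 0 − 4 = 1; all invariant factors of ∂_1 are 1 so no torsion. So H_0 ≅ Z.
rank ∂_1 = 4, rank ∂_2 = 6 ⇒ b_1 = 10 − 4 − 6 = 0; all invariant factors of ∂_2 are 1 so no torsion. So H_1 ≅ 0.
rank ∂_2 = 6, rank ∂_3 = 4 ⇒ b_2 = 10 − 6 − 4 = 0; all invariant factors of ∂_3 are 1 so no torsion. So H_2 ≅ 0.
rank ∂_3 = 4, rank ∂_4 = 0 ⇒ b_3 = 5 − 4 − 0 = 1. So H_3 ≅ Z.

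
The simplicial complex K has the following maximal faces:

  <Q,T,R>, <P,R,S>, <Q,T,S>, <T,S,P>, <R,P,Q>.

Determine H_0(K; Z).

Fix the vertex order P < Q < R < S < T and write every simplex with vertices in increasing order. Then dim K = 2 and the simplices of K are:

  0-simplices (5): P, Q, R, S, T
  1-simplices (10): PQ, PR, PS, PT, QR, QS, QT, RS, RT, ST
  2-simplices (5): PQR, PRS, PST, QRT, QST

giving chain groups C_0 ≅ Z^5, C_1 ≅ Z^10, C_2 ≅ Z^5.

The boundary map ∂_1: C_1 → C_0 maps an edge to its endpoints' difference, ∂[p,q] = q − p.
As a 5×10 matrix over Z this has rank 4, with invariant factors (1,1,1,1).

Boundary ∂_2: C_2 → C_1 maps a triangle to the signed sum of its edges. For instance
  ∂QST = ST − QT + QS,
  ∂PST = ST − PT + PS.
As a 10×5 matrix over Z this has rank 5, with invariant factors (1,1,1,1,1).

From H_k ≅ ker(∂_k) / im(∂_{k+1}) we obtain:

  H_0: rank C_0 − rank ∂_1 = 5 − 4 = 1, and the invariant factors of ∂_1 are all 1, so H_0 = Z.

H_0 = Z.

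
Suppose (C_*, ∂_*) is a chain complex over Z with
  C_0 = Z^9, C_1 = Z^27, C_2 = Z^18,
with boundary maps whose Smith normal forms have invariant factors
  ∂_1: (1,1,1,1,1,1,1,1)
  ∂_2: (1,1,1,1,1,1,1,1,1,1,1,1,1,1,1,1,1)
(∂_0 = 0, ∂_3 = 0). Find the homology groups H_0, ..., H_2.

H_0: b_0 = 9 − 0 − 8 = 1; torsion from ∂_1 factors > 1: none. So H_0 ≅ Z.
H_1: b_1 = 27 − 8 − 17 = 2; torsion from ∂_2 factors > 1: none. So H_1 ≅ Z^2.
H_2: b_2 = 18 − 17 − 0 = 1; torsion from ∂_3 factors > 1: none. So H_2 ≅ Z.

H_0 ≅ Z,  H_1 ≅ Z^2,  H_2 ≅ Z.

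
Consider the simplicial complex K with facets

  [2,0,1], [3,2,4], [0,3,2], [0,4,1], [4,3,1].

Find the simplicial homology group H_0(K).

H_0 ≅ Z.

We work with the vertex ordering 0 < 1 < 2 < 3 < 4. The simplices of K, each written with vertices in increasing order, are:

  0-simplices (5): [0], [1], [2], [3], [4]
  1-simplices (10): [0,1], [0,2], [0,3], [0,4], [1,2], [1,3], [1,4], [2,3], [2,4], [3,4]
  2-simplices (5): [0,1,2], [0,1,4], [0,2,3], [1,3,4], [2,3,4]

Hence C_0 ≅ Z^5, C_1 ≅ Z^10, C_2 ≅ Z^5.

Boundary ∂_1: C_1 → C_0 is given by ∂[p,q] = [q] − [p].
The 5×10 boundary matrix has rank 4 and Smith normal form diag(1,1,1,1).

∂_2: C_2 → C_1 maps a triangle to the signed sum of its edges. For instance
  ∂[0,1,4] = [1,4] − [0,4] + [0,1],
  ∂[0,2,3] = [2,3] − [0,3] + [0,2].
The 10×5 boundary matrix has rank 5 and Smith normal form diag(1,1,1,1,1).

Reading off H_k = ker ∂_k / im ∂_{k+1}:

  H_0: rank C_0 − rank ∂_1 = 5 − 4 = 1, and the invariant factors of ∂_1 are all 1, so H_0 = Z.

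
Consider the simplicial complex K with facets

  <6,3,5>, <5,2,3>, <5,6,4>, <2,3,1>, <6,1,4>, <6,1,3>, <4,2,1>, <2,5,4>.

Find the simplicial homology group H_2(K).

Take the total order 1 < 2 < 3 < 4 < 5 < 6 on the vertex set. Then K (dimension 2) consists of the simplices:

  0-simplices (6): [1], [2], [3], [4], [5], [6]
  1-simplices (12): [1,2], [1,3], [1,4], [1,6], [2,3], [2,4], [2,5], [3,5], [3,6], [4,5], [4,6], [5,6]
  2-simplices (8): [1,2,3], [1,2,4], [1,3,6], [1,4,6], [2,3,5], [2,4,5], [3,5,6], [4,5,6]

Hence C_0 ≅ Z^6, C_1 ≅ Z^12, C_2 ≅ Z^8.

Boundary ∂_1: C_1 → C_0 sends each edge [p,q] (with p < q) to q − p. For instance
  ∂[1,4] = [4] − [1].
The 6×12 boundary matrix has rank 5 and Smith normal form diag(1,1,1,1,1).

The boundary map ∂_2: C_2 → C_1 maps a triangle to the signed sum of its edges. For instance
  ∂[1,4,6] = [4,6] − [1,6] + [1,4],
  ∂[2,4,5] = [4,5] − [2,5] + [2,4].
The resulting 12×8 matrix has rank 7, and its Smith normal form has invariant factors (1,1,1,1,1,1,1).

Reading off H_k = ker ∂_k / im ∂_{k+1}:

  H_2: rank ker ∂_2 − rank ∂_3 = (8 − 7) − 0 = 1, and there is no ∂_3, so H_2 = Z.

H_2 = Z.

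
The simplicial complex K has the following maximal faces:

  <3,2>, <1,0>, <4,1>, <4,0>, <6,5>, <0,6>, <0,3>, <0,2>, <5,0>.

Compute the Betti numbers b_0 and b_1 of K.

b_0 = 1, b_1 = 3.

Order the vertices as 0 < 1 < 2 < 3 < 4 < 5 < 6. Listing each simplex with vertices in this order, K has dimension 1 with simplices:

  0-simplices (7): [0], [1], [2], [3], [4], [5], [6]
  1-simplices (9): [0,1], [0,2], [0,3], [0,4], [0,5], [0,6], [1,4], [2,3], [5,6]

Hence C_0 ≅ Z^7, C_1 ≅ Z^9.

The boundary map ∂_1: C_1 → C_0 is given by ∂[p,q] = [q] − [p]. For instance
  ∂[1,4] = [4] − [1].
The 7×9 boundary matrix has rank 6 and Smith normal form diag(1,1,1,1,1,1).

Now H_k = ker ∂_k / im ∂_{k+1}, so:

  H_0: rank C_0 − rank ∂_1 = 7 − 6 = 1, and the invariant factors of ∂_1 are all 1, so H_0 ≅ Z.
  H_1: rank ker ∂_1 − rank ∂_2 = (9 − 6) − 0 = 3, and there is no ∂_2, so H_1 ≅ Z^3.

Hence the Betti numbers are b_0 = 1, b_1 = 3.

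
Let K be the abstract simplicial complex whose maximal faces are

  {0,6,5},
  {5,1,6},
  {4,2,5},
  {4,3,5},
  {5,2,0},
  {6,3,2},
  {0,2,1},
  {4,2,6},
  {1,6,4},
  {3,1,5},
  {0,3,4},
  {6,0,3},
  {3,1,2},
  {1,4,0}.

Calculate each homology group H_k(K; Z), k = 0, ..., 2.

H_0 = Z,  H_1 = Z^2,  H_2 = Z.

Fix the vertex order 0 < 1 < 2 < 3 < 4 < 5 < 6 and write every simplex with vertices in increasing order. Then dim K = 2 and the simplices of K are:

  0-simplices (7): [0], [1], [2], [3], [4], [5], [6]
  1-simplices (21): [0,1], [0,2], [0,3], [0,4], [0,5], [0,6], [1,2], [1,3], [1,4], [1,5], [1,6], [2,3], [2,4], [2,5], [2,6], [3,4], [3,5], [3,6], [4,5], [4,6], [5,6]
  2-simplices (14): [0,1,2], [0,1,4], [0,2,5], [0,3,4], [0,3,6], [0,5,6], [1,2,3], [1,3,5], [1,4,6], [1,5,6], [2,3,6], [2,4,5], [2,4,6], [3,4,5]

so the chain groups are C_0 ≅ Z^7, C_1 ≅ Z^21, C_2 ≅ Z^14.

Boundary ∂_1: C_1 → C_0 sends each edge [p,q] (with p < q) to q − p.
The resulting 7×21 matrix has rank 6, and its Smith normal form has invariant factors (1,1,1,1,1,1).

The boundary map ∂_2: C_2 → C_1 acts by ∂[p,q,r] = [q,r] − [p,r] + [p,q]. For instance
  ∂[1,4,6] = [4,6] − [1,6] + [1,4],
  ∂[1,2,3] = [2,3] − [1,3] + [1,2].
The resulting 21×14 matrix has rank 13, and its Smith normal form has invariant factors (1,1,1,1,1,1,1,1,1,1,1,1,1).

Now H_k = ker ∂_k / im ∂_{k+1}, so:

  H_0: rank C_0 − rank ∂_1 = 7 − 6 = 1, and the invariant factors of ∂_1 are all 1, so H_0 ≅ Z.
  H_1: rank ker ∂_1 − rank ∂_2 = (21 − 6) − 13 = 2, and the invariant factors of ∂_2 are all 1, so H_1 ≅ Z^2.
  H_2: rank ker ∂_2 − rank ∂_3 = (14 − 13) − 0 = 1, and there is no ∂_3, so H_2 ≅ Z.

(K is a triangulation of the torus T^2.)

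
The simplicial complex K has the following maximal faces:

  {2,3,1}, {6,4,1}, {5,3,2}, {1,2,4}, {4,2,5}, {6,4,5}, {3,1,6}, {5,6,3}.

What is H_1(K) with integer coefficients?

Order the vertices as 1 < 2 < 3 < 4 < 5 < 6. Listing each simplex with vertices in this order, K has dimension 2 with simplices:

  0-simplices (6): [1], [2], [3], [4], [5], [6]
  1-simplices (12): [1,2], [1,3], [1,4], [1,6], [2,3], [2,4], [2,5], [3,5], [3,6], [4,5], [4,6], [5,6]
  2-simplices (8): [1,2,3], [1,2,4], [1,3,6], [1,4,6], [2,3,5], [2,4,5], [3,5,6], [4,5,6]

Hence C_0 ≅ Z^6, C_1 ≅ Z^12, C_2 ≅ Z^8.

∂_1: C_1 → C_0 sends each edge [p,q] (with p < q) to q − p. For instance
  ∂[3,6] = [6] − [3].
As a 6×12 matrix over Z this has rank 5, with invariant factors (1,1,1,1,1).

The boundary map ∂_2: C_2 → C_1 maps a triangle to the signed sum of its edges. For instance
  ∂[4,5,6] = [5,6] − [4,6] + [4,5],
  ∂[1,4,6] = [4,6] − [1,6] + [1,4].
The 12×8 boundary matrix has rank 7 and Smith normal form diag(1,1,1,1,1,1,1).

Reading off H_k = ker ∂_k / im ∂_{k+1}:

  H_1: rank ker ∂_1 − rank ∂_2 = (12 − 5) − 7 = 0, and the invariant factors of ∂_2 are all 1, so H_1 = 0.

H_1 ≅ 0.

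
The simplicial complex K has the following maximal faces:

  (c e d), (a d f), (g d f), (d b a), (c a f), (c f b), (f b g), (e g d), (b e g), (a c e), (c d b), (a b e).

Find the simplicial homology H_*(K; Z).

Take the total order a < b < c < d < e < f < g on the vertex set. Then K (dimension 2) consists of the simplices:

  0-simplices (7): a, b, c, d, e, f, g
  1-simplices (18): ab, ac, ad, ae, af, bc, bd, be, bf, bg, cd, ce, cf, de, df, dg, eg, fg
  2-simplices (12): abd, abe, ace, acf, adf, bcd, bcf, beg, bfg, cde, deg, dfg

Hence C_0 ≅ Z^7, C_1 ≅ Z^18, C_2 ≅ Z^12.

Boundary ∂_1: C_1 → C_0 sends each edge [p,q] (with p < q) to q − p. For instance
  ∂ac = c − a.
The 7×18 boundary matrix has rank 6 and Smith normal form diag(1,1,1,1,1,1).

∂_2: C_2 → C_1 acts by ∂[p,q,r] = [q,r] − [p,r] + [p,q]. For instance
  ∂ace = ce − ae + ac,
  ∂bcf = cf − bf + bc.
The resulting 18×12 matrix has rank 12, and its Smith normal form has invariant factors (1,1,1,1,1,1,1,1,1,1,1,2).

Reading off H_k = ker ∂_k / im ∂_{k+1}:

  H_0: rank C_0 − rank ∂_1 = 7 − 6 = 1, and the invariant factors of ∂_1 are all 1, so H_0 ≅ Z.
  H_1: rank ker ∂_1 − rank ∂_2 = (18 − 6) − 12 = 0, and ∂_2 has invariant factor 2 > 1, so H_1 ≅ Z/2.
  H_2: rank ker ∂_2 − rank ∂_3 = (12 − 12) − 0 = 0, and there is no ∂_3, so H_2 ≅ 0.

As a check, the Euler characteristic is 7 − 18 + 12 = 1, which agrees with 1 − 0 + 0 = 1.
(K is a triangulation of the real projective plane RP^2.)

H_0 = Z,  H_1 = Z/2,  H_2 = 0.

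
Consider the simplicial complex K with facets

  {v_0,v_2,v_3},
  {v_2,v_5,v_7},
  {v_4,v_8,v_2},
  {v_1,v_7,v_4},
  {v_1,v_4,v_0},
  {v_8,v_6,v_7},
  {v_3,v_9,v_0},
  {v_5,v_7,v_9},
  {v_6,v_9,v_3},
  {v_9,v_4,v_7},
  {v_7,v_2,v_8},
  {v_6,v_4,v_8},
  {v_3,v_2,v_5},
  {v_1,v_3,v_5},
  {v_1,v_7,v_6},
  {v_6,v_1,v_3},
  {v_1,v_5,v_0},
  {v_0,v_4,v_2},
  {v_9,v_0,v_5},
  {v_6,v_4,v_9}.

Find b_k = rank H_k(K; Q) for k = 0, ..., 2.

Order the vertices as v_0 < v_1 < v_2 < v_3 < v_4 < v_5 < v_6 < v_7 < v_8 < v_9. Listing each simplex with vertices in this order, K has dimension 2 with simplices:

  0-simplices (10): [v_0], [v_1], [v_2], [v_3], [v_4], [v_5], [v_6], [v_7], [v_8], [v_9]
  1-simplices (30): (30 of them)
  2-simplices (20): (20 of them)

giving chain groups C_0 ≅ Z^10, C_1 ≅ Z^30, C_2 ≅ Z^20.

The boundary map ∂_1: C_1 → C_0 sends each edge [p,q] (with p < q) to q − p.
The resulting 10×30 matrix has rank 9, and its Smith normal form has invariant factors (1,1,1,1,1,1,1,1,1).

The boundary map ∂_2: C_2 → C_1 sends each 2-simplex [p,q,r] to [q,r] − [p,r] + [p,q]. For instance
  ∂[v_2,v_7,v_8] = [v_7,v_8] − [v_2,v_8] + [v_2,v_7],
  ∂[v_1,v_6,v_7] = [v_6,v_7] − [v_1,v_7] + [v_1,v_6].
As a 30×20 matrix over Z this has rank 20, with invariant factors (1,1,1,1,1,1,1,1,1,1,1,1,1,1,1,1,1,1,1,2).

Computing H_k = (kernel of ∂_k) / (image of ∂_{k+1}):

  H_0: rank C_0 − rank ∂_1 = 10 − 9 = 1, and the invariant factors of ∂_1 are all 1, so H_0 = Z.
  H_1: rank ker ∂_1 − rank ∂_2 = (30 − 9) − 20 = 1, and ∂_2 has invariant factor 2 > 1, so H_1 = Z ⊕ Z_2.
  H_2: rank ker ∂_2 − rank ∂_3 = (20 − 20) − 0 = 0, and there is no ∂_3, so H_2 = 0.

As a check, the Euler characteristic is 10 − 30 + 20 = 0, which agrees with 1 − 1 + 0 = 0.
(K is a triangulation of the Klein bottle.)

Hence the Betti numbers are b_0 = 1, b_1 = 1, b_2 = 0.

b_0 = 1, b_1 = 1, b_2 = 0.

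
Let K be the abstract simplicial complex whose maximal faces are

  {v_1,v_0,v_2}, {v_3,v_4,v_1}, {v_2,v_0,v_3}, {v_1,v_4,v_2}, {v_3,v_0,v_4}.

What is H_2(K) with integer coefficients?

H_2 ≅ 0.

We work with the vertex ordering v_0 < v_1 < v_2 < v_3 < v_4. The simplices of K, each written with vertices in increasing order, are:

  0-simplices (5): [v_0], [v_1], [v_2], [v_3], [v_4]
  1-simplices (10): [v_0,v_1], [v_0,v_2], [v_0,v_3], [v_0,v_4], [v_1,v_2], [v_1,v_3], [v_1,v_4], [v_2,v_3], [v_2,v_4], [v_3,v_4]
  2-simplices (5): [v_0,v_1,v_2], [v_0,v_2,v_3], [v_0,v_3,v_4], [v_1,v_2,v_4], [v_1,v_3,v_4]

Hence C_0 ≅ Z^5, C_1 ≅ Z^10, C_2 ≅ Z^5.

Boundary ∂_1: C_1 → C_0 sends each edge [p,q] (with p < q) to q − p. For instance
  ∂[v_0,v_3] = [v_3] − [v_0].
The resulting 5×10 matrix has rank 4, and its Smith normal form has invariant factors (1,1,1,1).

The boundary map ∂_2: C_2 → C_1 sends each 2-simplex [p,q,r] to [q,r] − [p,r] + [p,q]. For instance
  ∂[v_0,v_3,v_4] = [v_3,v_4] − [v_0,v_4] + [v_0,v_3],
  ∂[v_1,v_3,v_4] = [v_3,v_4] − [v_1,v_4] + [v_1,v_3].
The resulting 10×5 matrix has rank 5, and its Smith normal form has invariant factors (1,1,1,1,1).

Now H_k = ker ∂_k / im ∂_{k+1}, so:

  H_2: rank ker ∂_2 − rank ∂_3 = (5 − 5) − 0 = 0, and there is no ∂_3, so H_2 ≅ 0.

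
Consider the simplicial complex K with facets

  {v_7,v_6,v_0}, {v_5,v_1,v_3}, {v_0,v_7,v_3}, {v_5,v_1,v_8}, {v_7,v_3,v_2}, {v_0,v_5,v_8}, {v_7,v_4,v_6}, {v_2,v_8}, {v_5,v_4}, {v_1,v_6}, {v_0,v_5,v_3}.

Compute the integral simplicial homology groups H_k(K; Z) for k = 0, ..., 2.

Order the vertices as v_0 < v_1 < v_2 < v_3 < v_4 < v_5 < v_6 < v_7 < v_8. Listing each simplex with vertices in this order, K has dimension 2 with simplices:

  0-simplices (9): [v_0], [v_1], [v_2], [v_3], [v_4], [v_5], [v_6], [v_7], [v_8]
  1-simplices (19): (19 of them)
  2-simplices (8): [v_0,v_3,v_5], [v_0,v_3,v_7], [v_0,v_5,v_8], [v_0,v_6,v_7], [v_1,v_3,v_5], [v_1,v_5,v_8], [v_2,v_3,v_7], [v_4,v_6,v_7]

Hence C_0 ≅ Z^9, C_1 ≅ Z^19, C_2 ≅ Z^8.

Boundary ∂_1: C_1 → C_0 sends each edge [p,q] (with p < q) to q − p.
The 9×19 boundary matrix has rank 8 and Smith normal form diag(1,1,1,1,1,1,1,1).

The boundary map ∂_2: C_2 → C_1 acts by ∂[p,q,r] = [q,r] − [p,r] + [p,q]. For instance
  ∂[v_4,v_6,v_7] = [v_6,v_7] − [v_4,v_7] + [v_4,v_6],
  ∂[v_1,v_3,v_5] = [v_3,v_5] − [v_1,v_5] + [v_1,v_3].
The resulting 19×8 matrix has rank 8, and its Smith normal form has invariant factors (1,1,1,1,1,1,1,1).

Reading off H_k = ker ∂_k / im ∂_{k+1}:

  H_0: rank C_0 − rank ∂_1 = 9 − 8 = 1, and the invariant factors of ∂_1 are all 1, so H_0 = Z.
  H_1: rank ker ∂_1 − rank ∂_2 = (19 − 8) − 8 = 3, and the invariant factors of ∂_2 are all 1, so H_1 = Z^3.
  H_2: rank ker ∂_2 − rank ∂_3 = (8 − 8) − 0 = 0, and there is no ∂_3, so H_2 = 0.

H_0 = Z,  H_1 = Z^3,  H_2 = 0.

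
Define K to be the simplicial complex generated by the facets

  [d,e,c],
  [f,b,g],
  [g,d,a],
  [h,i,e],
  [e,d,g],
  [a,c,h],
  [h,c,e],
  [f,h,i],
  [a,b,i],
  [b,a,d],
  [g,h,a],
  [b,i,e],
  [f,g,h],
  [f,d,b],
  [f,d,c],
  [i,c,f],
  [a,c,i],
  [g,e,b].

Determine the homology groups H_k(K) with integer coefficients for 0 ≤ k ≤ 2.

H_0 = Z,  H_1 = Z ⊕ Z_2,  H_2 = 0.

We work with the vertex ordering a < b < c < d < e < f < g < h < i. The simplices of K, each written with vertices in increasing order, are:

  0-simplices (9): a, b, c, d, e, f, g, h, i
  1-simplices (27): ab, ac, ad, ag, ah, ai, bd, be, bf, bg, bi, cd, ce, cf, ch, ci, de, df, dg, eg, eh, ei, fg, fh, fi, gh, hi
  2-simplices (18): abd, abi, ach, aci, adg, agh, bdf, beg, bei, bfg, cde, cdf, ceh, cfi, deg, ehi, fgh, fhi

Hence C_0 ≅ Z^9, C_1 ≅ Z^27, C_2 ≅ Z^18.

The boundary map ∂_1: C_1 → C_0 maps an edge to its endpoints' difference, ∂[p,q] = q − p. For instance
  ∂dg = g − d.
As a 9×27 matrix over Z this has rank 8, with invariant factors (1,1,1,1,1,1,1,1).

∂_2: C_2 → C_1 acts by ∂[p,q,r] = [q,r] − [p,r] + [p,q]. For instance
  ∂ehi = hi − ei + eh,
  ∂agh = gh − ah + ag.
This gives a 27×18 integer matrix of rank 18; reducing to Smith normal form yields diagonal entries (1,1,1,1,1,1,1,1,1,1,1,1,1,1,1,1,1,2).

From H_k ≅ ker(∂_k) / im(∂_{k+1}) we obtain:

  H_0: rank C_0 − rank ∂_1 = 9 − 8 = 1, and the invariant factors of ∂_1 are all 1, so H_0 = Z.
  H_1: rank ker ∂_1 − rank ∂_2 = (27 − 8) − 18 = 1, and ∂_2 has invariant factor 2 > 1, so H_1 = Z ⊕ Z_2.
  H_2: rank ker ∂_2 − rank ∂_3 = (18 − 18) − 0 = 0, and there is no ∂_3, so H_2 = 0.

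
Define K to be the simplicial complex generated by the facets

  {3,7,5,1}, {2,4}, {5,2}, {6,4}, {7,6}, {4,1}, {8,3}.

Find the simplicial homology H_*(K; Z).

Fix the vertex order 1 < 2 < 3 < 4 < 5 < 6 < 7 < 8 and write every simplex with vertices in increasing order. Then dim K = 3 and the simplices of K are:

  0-simplices (8): [1], [2], [3], [4], [5], [6], [7], [8]
  1-simplices (12): [1,3], [1,4], [1,5], [1,7], [2,4], [2,5], [3,5], [3,7], [3,8], [4,6], [5,7], [6,7]
  2-simplices (4): [1,3,5], [1,3,7], [1,5,7], [3,5,7]
  3-simplices (1): [1,3,5,7]

so the chain groups are C_0 ≅ Z^8, C_1 ≅ Z^12, C_2 ≅ Z^4, C_3 ≅ Z^1.

∂_1: C_1 → C_0 maps an edge to its endpoints' difference, ∂[p,q] = q − p. For instance
  ∂[1,4] = [4] − [1].
The resulting 8×12 matrix has rank 7, and its Smith normal form has invariant factors (1,1,1,1,1,1,1).

The boundary map ∂_2: C_2 → C_1 sends each 2-simplex [p,q,r] to [q,r] − [p,r] + [p,q]. For instance
  ∂[1,3,5] = [3,5] − [1,5] + [1,3],
  ∂[1,3,7] = [3,7] − [1,7] + [1,3].
The 12×4 boundary matrix has rank 3 and Smith normal form diag(1,1,1).

The boundary map ∂_3: C_3 → C_2 sends each 3-simplex σ to the alternating sum Σ_i (−1)^i (σ with its i-th vertex removed). For instance
  ∂[1,3,5,7] = [3,5,7] − [1,5,7] + [1,3,7] − [1,3,5].
The 4×1 boundary matrix has rank 1 and Smith normal form diag(1).

From H_k ≅ ker(∂_k) / im(∂_{k+1}) we obtain:

  H_0: rank C_0 − rank ∂_1 = 8 − 7 = 1, and the invariant factors of ∂_1 are all 1, so H_0 ≅ Z.
  H_1: rank ker ∂_1 − rank ∂_2 = (12 − 7) − 3 = 2, and the invariant factors of ∂_2 are all 1, so H_1 ≅ Z^2.
  H_2: rank ker ∂_2 − rank ∂_3 = (4 − 3) − 1 = 0, and the invariant factors of ∂_3 are all 1, so H_2 ≅ 0.
  H_3: rank ker ∂_3 − rank ∂_4 = (1 − 1) − 0 = 0, and there is no ∂_4, so H_3 ≅ 0.

H_0 = Z,  H_1 = Z^2,  H_2 = 0,  H_3 = 0.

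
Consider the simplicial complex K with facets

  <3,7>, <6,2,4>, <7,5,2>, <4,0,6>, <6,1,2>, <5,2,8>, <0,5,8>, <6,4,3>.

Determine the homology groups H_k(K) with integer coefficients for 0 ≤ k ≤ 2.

H_0 ≅ Z,  H_1 ≅ Z^2,  H_2 = 0.

Take the total order 0 < 1 < 2 < 3 < 4 < 5 < 6 < 7 < 8 on the vertex set. Then K (dimension 2) consists of the simplices:

  0-simplices (9): [0], [1], [2], [3], [4], [5], [6], [7], [8]
  1-simplices (17): [0,4], [0,5], [0,6], [0,8], [1,2], [1,6], [2,4], [2,5], [2,6], [2,7], [2,8], [3,4], [3,6], [3,7], [4,6], [5,7], [5,8]
  2-simplices (7): [0,4,6], [0,5,8], [1,2,6], [2,4,6], [2,5,7], [2,5,8], [3,4,6]

giving chain groups C_0 ≅ Z^9, C_1 ≅ Z^17, C_2 ≅ Z^7.

Boundary ∂_1: C_1 → C_0 sends each edge [p,q] (with p < q) to q − p. For instance
  ∂[2,7] = [7] − [2].
This gives a 9×17 integer matrix of rank 8; reducing to Smith normal form yields diagonal entries (1,1,1,1,1,1,1,1).

The boundary map ∂_2: C_2 → C_1 acts by ∂[p,q,r] = [q,r] − [p,r] + [p,q]. For instance
  ∂[0,5,8] = [5,8] − [0,8] + [0,5],
  ∂[1,2,6] = [2,6] − [1,6] + [1,2].
The resulting 17×7 matrix has rank 7, and its Smith normal form has invariant factors (1,1,1,1,1,1,1).

Now H_k = ker ∂_k / im ∂_{k+1}, so:

  H_0: rank C_0 − rank ∂_1 = 9 − 8 = 1, and the invariant factors of ∂_1 are all 1, so H_0 ≅ Z.
  H_1: rank ker ∂_1 − rank ∂_2 = (17 − 8) − 7 = 2, and the invariant factors of ∂_2 are all 1, so H_1 ≅ Z^2.
  H_2: rank ker ∂_2 − rank ∂_3 = (7 − 7) − 0 = 0, and there is no ∂_3, so H_2 ≅ 0.

As a check, the Euler characteristic is 9 − 17 + 7 = -1, which agrees with 1 − 2 + 0 = -1.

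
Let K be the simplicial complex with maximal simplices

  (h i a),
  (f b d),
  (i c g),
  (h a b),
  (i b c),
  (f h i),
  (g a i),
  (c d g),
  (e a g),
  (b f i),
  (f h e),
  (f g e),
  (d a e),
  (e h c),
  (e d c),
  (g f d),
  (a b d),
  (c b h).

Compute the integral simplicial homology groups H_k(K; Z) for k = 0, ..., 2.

Fix the vertex order a < b < c < d < e < f < g < h < i and write every simplex with vertices in increasing order. Then dim K = 2 and the simplices of K are:

  0-simplices (9): a, b, c, d, e, f, g, h, i
  1-simplices (27): ab, ad, ae, ag, ah, ai, bc, bd, bf, bh, bi, cd, ce, cg, ch, ci, de, df, dg, ef, eg, eh, fg, fh, fi, gi, hi
  2-simplices (18): abd, abh, ade, aeg, agi, ahi, bch, bci, bdf, bfi, cde, cdg, ceh, cgi, dfg, efg, efh, fhi

Hence C_0 ≅ Z^9, C_1 ≅ Z^27, C_2 ≅ Z^18.

∂_1: C_1 → C_0 maps an edge to its endpoints' difference, ∂[p,q] = q − p.
The 9×27 boundary matrix has rank 8 and Smith normal form diag(1,1,1,1,1,1,1,1).

Boundary ∂_2: C_2 → C_1 maps a triangle to the signed sum of its edges. For instance
  ∂bch = ch − bh + bc,
  ∂aeg = eg − ag + ae.
This gives a 27×18 integer matrix of rank 18; reducing to Smith normal form yields diagonal entries (1,1,1,1,1,1,1,1,1,1,1,1,1,1,1,1,1,2).

Reading off H_k = ker ∂_k / im ∂_{k+1}:

  H_0: rank C_0 − rank ∂_1 = 9 − 8 = 1, and the invariant factors of ∂_1 are all 1, so H_0 = Z.
  H_1: rank ker ∂_1 − rank ∂_2 = (27 − 8) − 18 = 1, and ∂_2 has invariant factor 2 > 1, so H_1 = Z ⊕ Z/2Z.
  H_2: rank ker ∂_2 − rank ∂_3 = (18 − 18) − 0 = 0, and there is no ∂_3, so H_2 = 0.

H_0 = Z,  H_1 = Z ⊕ Z/2Z,  H_2 = 0.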